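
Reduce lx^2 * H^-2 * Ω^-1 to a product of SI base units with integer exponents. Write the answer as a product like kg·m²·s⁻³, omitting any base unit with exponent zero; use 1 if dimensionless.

kg⁻³·m⁻¹⁰·s⁷·A⁶·cd²

lx = lm/m² (illuminance = luminous flux per area),
    = m⁻²·cd.
So lx² = m⁻⁴·cd².
H = Wb/A (inductance = flux per current),
    = kg·m²·s⁻²·A⁻².
So H⁻² = kg⁻²·m⁻⁴·s⁴·A⁴.
Ω = V/A (resistance = voltage per current),
    = kg·m²·s⁻³·A⁻².
So Ω⁻¹ = kg⁻¹·m⁻²·s³·A².
Combining: lx²·H⁻²·Ω⁻¹ = (m⁻⁴·cd²) · (kg⁻²·m⁻⁴·s⁴·A⁴) · (kg⁻¹·m⁻²·s³·A²) = kg⁻³·m⁻¹⁰·s⁷·A⁶·cd².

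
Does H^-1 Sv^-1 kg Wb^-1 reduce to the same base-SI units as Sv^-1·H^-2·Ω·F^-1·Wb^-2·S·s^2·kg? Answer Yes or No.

Left side:
  H = kg·m²·s⁻²·A⁻².
  So H⁻¹ = kg⁻¹·m⁻²·s²·A².
  Sv = m²·s⁻².
  So Sv⁻¹ = m⁻²·s².
  Wb = kg·m²·s⁻²·A⁻¹.
  So Wb⁻¹ = kg⁻¹·m⁻²·s²·A.
  Combining: H⁻¹·Sv⁻¹·kg·Wb⁻¹ = (kg⁻¹·m⁻²·s²·A²) · (m⁻²·s²) · kg · (kg⁻¹·m⁻²·s²·A) = kg⁻¹·m⁻⁶·s⁶·A³.
Right side:
  Sv = m²·s⁻².
  So Sv⁻¹ = m⁻²·s².
  H = kg·m²·s⁻²·A⁻².
  So H⁻² = kg⁻²·m⁻⁴·s⁴·A⁴.
  Ω = kg·m²·s⁻³·A⁻².
  F = kg⁻¹·m⁻²·s⁴·A².
  So F⁻¹ = kg·m²·s⁻⁴·A⁻².
  Wb = kg·m²·s⁻²·A⁻¹.
  So Wb⁻² = kg⁻²·m⁻⁴·s⁴·A².
  S = kg⁻¹·m⁻²·s³·A².
  Combining: Sv⁻¹·H⁻²·Ω·F⁻¹·Wb⁻²·S·s²·kg = (m⁻²·s²) · (kg⁻²·m⁻⁴·s⁴·A⁴) · (kg·m²·s⁻³·A⁻²) · (kg·m²·s⁻⁴·A⁻²) · (kg⁻²·m⁻⁴·s⁴·A²) · (kg⁻¹·m⁻²·s³·A²) · s² · kg = kg⁻²·m⁻⁸·s⁸·A⁴.
Left is kg⁻¹·m⁻⁶·s⁶·A³; right is kg⁻²·m⁻⁸·s⁸·A⁴ — different.

No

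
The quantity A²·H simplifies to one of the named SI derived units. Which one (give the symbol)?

H = Wb/A (inductance = flux per current),
    = kg·m²·s⁻²·A⁻².
Combining: A²·H = A² · (kg·m²·s⁻²·A⁻²) = kg·m²·s⁻².
kg·m²·s⁻² is the base-SI form of the joule.

J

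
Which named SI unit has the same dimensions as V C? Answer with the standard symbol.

J

V = W/A (potential = power per current),
    = kg·m²·s⁻³·A⁻¹.
C = A·s = s·A (charge = current × time).
Combining: V·C = (kg·m²·s⁻³·A⁻¹) · (s·A) = kg·m²·s⁻².
kg·m²·s⁻² is the base-SI form of the joule.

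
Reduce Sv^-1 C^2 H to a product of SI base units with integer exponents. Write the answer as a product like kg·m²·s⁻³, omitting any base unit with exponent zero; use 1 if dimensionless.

Sv = J/kg (equivalent dose = energy per mass),
    = m²·s⁻².
So Sv⁻¹ = m⁻²·s².
C = A·s = s·A (charge = current × time).
So C² = s²·A².
H = Wb/A (inductance = flux per current),
    = kg·m²·s⁻²·A⁻².
Combining: Sv⁻¹·C²·H = (m⁻²·s²) · (s²·A²) · (kg·m²·s⁻²·A⁻²) = kg·s².

kg·s²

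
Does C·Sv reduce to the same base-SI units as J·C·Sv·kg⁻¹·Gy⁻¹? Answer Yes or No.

Left side:
  C = A·s = s·A (charge = current × time).
  Sv = J/kg (equivalent dose = energy per mass),
      = m²·s⁻².
  Combining: C·Sv = (s·A) · (m²·s⁻²) = m²·s⁻¹·A.
Right side:
  J = N·m (work = force × distance),
      = kg·m²·s⁻².
  C = A·s = s·A (charge = current × time).
  Sv = J/kg (equivalent dose = energy per mass),
      = m²·s⁻².
  Gy = J/kg (absorbed dose = energy per mass),
      = m²·s⁻².
  So Gy⁻¹ = m⁻²·s².
  Combining: J·C·Sv·kg⁻¹·Gy⁻¹ = (kg·m²·s⁻²) · (s·A) · (m²·s⁻²) · kg⁻¹ · (m⁻²·s²) = m²·s⁻¹·A.
Both reduce to m²·s⁻¹·A.

Yes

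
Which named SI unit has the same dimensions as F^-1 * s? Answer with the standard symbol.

F = kg⁻¹·m⁻²·s⁴·A².
So F⁻¹ = kg·m²·s⁻⁴·A⁻².
Combining: F⁻¹·s = (kg·m²·s⁻⁴·A⁻²) · s = kg·m²·s⁻³·A⁻².
kg·m²·s⁻³·A⁻² is the base-SI form of the ohm.

Ω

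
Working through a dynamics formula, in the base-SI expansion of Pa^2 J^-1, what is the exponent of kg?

Pa = N/m² (pressure = force per area),
    = kg·m⁻¹·s⁻².
So Pa² = kg²·m⁻²·s⁻⁴.
J = N·m (work = force × distance),
    = kg·m²·s⁻².
So J⁻¹ = kg⁻¹·m⁻²·s².
Combining: Pa²·J⁻¹ = (kg²·m⁻²·s⁻⁴) · (kg⁻¹·m⁻²·s²) = kg·m⁻⁴·s⁻².
The exponent of kg is 1.

1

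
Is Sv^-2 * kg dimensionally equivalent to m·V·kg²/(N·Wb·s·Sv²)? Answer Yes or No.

Yes

Left side:
  Sv = m²·s⁻².
  So Sv⁻² = m⁻⁴·s⁴.
  Combining: Sv⁻²·kg = (m⁻⁴·s⁴) · kg = kg·m⁻⁴·s⁴.
Right side:
  V = W/A (potential = power per current),
      = kg·m²·s⁻³·A⁻¹.
  N = kg·m/s² = kg·m·s⁻² (force = mass × acceleration).
  So N⁻¹ = kg⁻¹·m⁻¹·s².
  Wb = V·s (flux: a volt is a weber per second),
      = kg·m²·s⁻²·A⁻¹.
  So Wb⁻¹ = kg⁻¹·m⁻²·s²·A.
  Sv = J/kg (equivalent dose = energy per mass),
      = m²·s⁻².
  So Sv⁻² = m⁻⁴·s⁴.
  Combining: m·V·N⁻¹·kg²·Wb⁻¹·s⁻¹·Sv⁻² = m · (kg·m²·s⁻³·A⁻¹) · (kg⁻¹·m⁻¹·s²) · kg² · (kg⁻¹·m⁻²·s²·A) · s⁻¹ · (m⁻⁴·s⁴) = kg·m⁻⁴·s⁴.
Both reduce to kg·m⁻⁴·s⁴.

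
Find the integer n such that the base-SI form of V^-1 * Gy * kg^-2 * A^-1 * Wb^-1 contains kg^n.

V = kg·m²·s⁻³·A⁻¹.
So V⁻¹ = kg⁻¹·m⁻²·s³·A.
Gy = m²·s⁻².
Wb = kg·m²·s⁻²·A⁻¹.
So Wb⁻¹ = kg⁻¹·m⁻²·s²·A.
Combining: V⁻¹·Gy·kg⁻²·A⁻¹·Wb⁻¹ = (kg⁻¹·m⁻²·s³·A) · (m²·s⁻²) · kg⁻² · A⁻¹ · (kg⁻¹·m⁻²·s²·A) = kg⁻⁴·m⁻²·s³·A.
The exponent of kg is -4.

-4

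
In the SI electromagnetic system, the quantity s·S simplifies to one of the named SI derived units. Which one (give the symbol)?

F

S = kg⁻¹·m⁻²·s³·A².
Combining: s·S = s · (kg⁻¹·m⁻²·s³·A²) = kg⁻¹·m⁻²·s⁴·A².
kg⁻¹·m⁻²·s⁴·A² is the base-SI form of the farad.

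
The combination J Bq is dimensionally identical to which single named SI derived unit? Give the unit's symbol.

W

J = N·m (work = force × distance),
    = kg·m²·s⁻².
Bq = 1/s = s⁻¹ (activity is decays per second).
Combining: J·Bq = (kg·m²·s⁻²) · s⁻¹ = kg·m²·s⁻³.
kg·m²·s⁻³ is the base-SI form of the watt.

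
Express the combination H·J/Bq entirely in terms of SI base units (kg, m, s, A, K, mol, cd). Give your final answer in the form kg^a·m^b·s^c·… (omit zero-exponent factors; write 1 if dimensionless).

kg²·m⁴·s⁻³·A⁻²

Bq = 1/s = s⁻¹ (activity is decays per second).
So Bq⁻¹ = s.
H = Wb/A (inductance = flux per current),
    = kg·m²·s⁻²·A⁻².
J = N·m (work = force × distance),
    = kg·m²·s⁻².
Combining: Bq⁻¹·H·J = s · (kg·m²·s⁻²·A⁻²) · (kg·m²·s⁻²) = kg²·m⁴·s⁻³·A⁻².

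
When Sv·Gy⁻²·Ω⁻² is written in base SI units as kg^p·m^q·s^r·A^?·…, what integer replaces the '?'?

4

Sv = J/kg (equivalent dose = energy per mass),
    = m²·s⁻².
Gy = J/kg (absorbed dose = energy per mass),
    = m²·s⁻².
So Gy⁻² = m⁻⁴·s⁴.
Ω = V/A (resistance = voltage per current),
    = kg·m²·s⁻³·A⁻².
So Ω⁻² = kg⁻²·m⁻⁴·s⁶·A⁴.
Combining: Sv·Gy⁻²·Ω⁻² = (m²·s⁻²) · (m⁻⁴·s⁴) · (kg⁻²·m⁻⁴·s⁶·A⁴) = kg⁻²·m⁻⁶·s⁸·A⁴.
The exponent of A is 4.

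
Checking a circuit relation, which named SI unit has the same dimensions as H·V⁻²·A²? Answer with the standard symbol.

H = kg·m²·s⁻²·A⁻².
V = kg·m²·s⁻³·A⁻¹.
So V⁻² = kg⁻²·m⁻⁴·s⁶·A².
Combining: H·V⁻²·A² = (kg·m²·s⁻²·A⁻²) · (kg⁻²·m⁻⁴·s⁶·A²) · A² = kg⁻¹·m⁻²·s⁴·A².
kg⁻¹·m⁻²·s⁴·A² is the base-SI form of the farad.

F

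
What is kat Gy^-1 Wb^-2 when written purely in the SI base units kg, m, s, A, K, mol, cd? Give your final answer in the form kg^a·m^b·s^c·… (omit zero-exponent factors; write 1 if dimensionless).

kat = mol/s = s⁻¹·mol (catalytic activity).
Gy = J/kg (absorbed dose = energy per mass),
    = m²·s⁻².
So Gy⁻¹ = m⁻²·s².
Wb = V·s (flux: a volt is a weber per second),
    = kg·m²·s⁻²·A⁻¹.
So Wb⁻² = kg⁻²·m⁻⁴·s⁴·A².
Combining: kat·Gy⁻¹·Wb⁻² = (s⁻¹·mol) · (m⁻²·s²) · (kg⁻²·m⁻⁴·s⁴·A²) = kg⁻²·m⁻⁶·s⁵·A²·mol.

kg⁻²·m⁻⁶·s⁵·A²·mol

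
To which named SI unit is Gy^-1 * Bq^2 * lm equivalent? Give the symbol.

lx

Gy = J/kg (absorbed dose = energy per mass),
    = m²·s⁻².
So Gy⁻¹ = m⁻²·s².
Bq = 1/s = s⁻¹ (activity is decays per second).
So Bq² = s⁻².
lm = cd·sr = cd (luminous flux; sr is dimensionless).
Combining: Gy⁻¹·Bq²·lm = (m⁻²·s²) · s⁻² · cd = m⁻²·cd.
m⁻²·cd is the base-SI form of the lux.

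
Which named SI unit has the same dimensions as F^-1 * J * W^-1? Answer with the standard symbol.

Ω

F = C/V (capacitance = charge per voltage),
    = A·s/(kg·m²·s⁻³·A⁻¹) (substituting C and V),
    = kg⁻¹·m⁻²·s⁴·A².
So F⁻¹ = kg·m²·s⁻⁴·A⁻².
J = N·m (work = force × distance),
    = kg·m²·s⁻².
W = J/s (power = energy per time),
    = kg·m²·s⁻³.
So W⁻¹ = kg⁻¹·m⁻²·s³.
Combining: F⁻¹·J·W⁻¹ = (kg·m²·s⁻⁴·A⁻²) · (kg·m²·s⁻²) · (kg⁻¹·m⁻²·s³) = kg·m²·s⁻³·A⁻².
kg·m²·s⁻³·A⁻² is the base-SI form of the ohm.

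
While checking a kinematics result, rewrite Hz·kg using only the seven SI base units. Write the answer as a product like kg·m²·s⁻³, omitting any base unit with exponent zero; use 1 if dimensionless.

kg·s⁻¹

Hz = 1/s = s⁻¹ (frequency is cycles per second).
Combining: Hz·kg = s⁻¹ · kg = kg·s⁻¹.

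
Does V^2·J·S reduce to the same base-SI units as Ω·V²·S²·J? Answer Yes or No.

Left side:
  V = W/A (potential = power per current),
      = kg·m²·s⁻³·A⁻¹.
  So V² = kg²·m⁴·s⁻⁶·A⁻².
  J = N·m (work = force × distance),
      = kg·m²·s⁻².
  S = 1/Ω (conductance is reciprocal resistance),
      = kg⁻¹·m⁻²·s³·A².
  Combining: V²·J·S = (kg²·m⁴·s⁻⁶·A⁻²) · (kg·m²·s⁻²) · (kg⁻¹·m⁻²·s³·A²) = kg²·m⁴·s⁻⁵.
Right side:
  Ω = V/A (resistance = voltage per current),
      = kg·m²·s⁻³·A⁻².
  V = W/A (potential = power per current),
      = kg·m²·s⁻³·A⁻¹.
  So V² = kg²·m⁴·s⁻⁶·A⁻².
  S = 1/Ω (conductance is reciprocal resistance),
      = kg⁻¹·m⁻²·s³·A².
  So S² = kg⁻²·m⁻⁴·s⁶·A⁴.
  J = N·m (work = force × distance),
      = kg·m²·s⁻².
  Combining: Ω·V²·S²·J = (kg·m²·s⁻³·A⁻²) · (kg²·m⁴·s⁻⁶·A⁻²) · (kg⁻²·m⁻⁴·s⁶·A⁴) · (kg·m²·s⁻²) = kg²·m⁴·s⁻⁵.
Both reduce to kg²·m⁴·s⁻⁵.

Yes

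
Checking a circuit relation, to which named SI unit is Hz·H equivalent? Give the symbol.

Hz = 1/s = s⁻¹ (frequency is cycles per second).
H = Wb/A (inductance = flux per current),
    = kg·m²·s⁻²·A⁻².
Combining: Hz·H = s⁻¹ · (kg·m²·s⁻²·A⁻²) = kg·m²·s⁻³·A⁻².
kg·m²·s⁻³·A⁻² is the base-SI form of the ohm.

Ω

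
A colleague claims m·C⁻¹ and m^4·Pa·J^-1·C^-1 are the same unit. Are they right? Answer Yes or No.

Left side:
  C = A·s = s·A (charge = current × time).
  So C⁻¹ = s⁻¹·A⁻¹.
  Combining: m·C⁻¹ = m · (s⁻¹·A⁻¹) = m·s⁻¹·A⁻¹.
Right side:
  Pa = N/m² (pressure = force per area),
      = kg·m⁻¹·s⁻².
  J = N·m (work = force × distance),
      = kg·m²·s⁻².
  So J⁻¹ = kg⁻¹·m⁻²·s².
  C = A·s = s·A (charge = current × time).
  So C⁻¹ = s⁻¹·A⁻¹.
  Combining: m⁴·Pa·J⁻¹·C⁻¹ = m⁴ · (kg·m⁻¹·s⁻²) · (kg⁻¹·m⁻²·s²) · (s⁻¹·A⁻¹) = m·s⁻¹·A⁻¹.
Both reduce to m·s⁻¹·A⁻¹.

Yes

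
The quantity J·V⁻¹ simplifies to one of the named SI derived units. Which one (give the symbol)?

J = N·m (work = force × distance),
    = kg·m²·s⁻².
V = W/A (potential = power per current),
    = kg·m²·s⁻³·A⁻¹.
So V⁻¹ = kg⁻¹·m⁻²·s³·A.
Combining: J·V⁻¹ = (kg·m²·s⁻²) · (kg⁻¹·m⁻²·s³·A) = s·A.
s·A is the base-SI form of the coulomb.

C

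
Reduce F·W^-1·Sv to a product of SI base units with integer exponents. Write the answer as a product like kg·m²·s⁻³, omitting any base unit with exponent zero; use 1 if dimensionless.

F = kg⁻¹·m⁻²·s⁴·A².
W = kg·m²·s⁻³.
So W⁻¹ = kg⁻¹·m⁻²·s³.
Sv = m²·s⁻².
Combining: F·W⁻¹·Sv = (kg⁻¹·m⁻²·s⁴·A²) · (kg⁻¹·m⁻²·s³) · (m²·s⁻²) = kg⁻²·m⁻²·s⁵·A².

kg⁻²·m⁻²·s⁵·A²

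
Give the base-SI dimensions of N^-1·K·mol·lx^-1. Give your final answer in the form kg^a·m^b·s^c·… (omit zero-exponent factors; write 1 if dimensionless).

kg⁻¹·m·s²·K·mol·cd⁻¹

N = kg·m/s² = kg·m·s⁻² (force = mass × acceleration).
So N⁻¹ = kg⁻¹·m⁻¹·s².
lx = lm/m² (illuminance = luminous flux per area),
    = m⁻²·cd.
So lx⁻¹ = m²·cd⁻¹.
Combining: N⁻¹·K·mol·lx⁻¹ = (kg⁻¹·m⁻¹·s²) · K · mol · (m²·cd⁻¹) = kg⁻¹·m·s²·K·mol·cd⁻¹.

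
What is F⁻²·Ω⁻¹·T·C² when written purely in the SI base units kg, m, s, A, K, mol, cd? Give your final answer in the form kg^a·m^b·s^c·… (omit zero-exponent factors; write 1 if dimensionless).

F = C/V (capacitance = charge per voltage),
    = A·s/(kg·m²·s⁻³·A⁻¹) (substituting C and V),
    = kg⁻¹·m⁻²·s⁴·A².
So F⁻² = kg²·m⁴·s⁻⁸·A⁻⁴.
Ω = V/A (resistance = voltage per current),
    = kg·m²·s⁻³·A⁻².
So Ω⁻¹ = kg⁻¹·m⁻²·s³·A².
T = Wb/m² (flux density = flux per area),
    = kg·s⁻²·A⁻¹.
C = A·s = s·A (charge = current × time).
So C² = s²·A².
Combining: F⁻²·Ω⁻¹·T·C² = (kg²·m⁴·s⁻⁸·A⁻⁴) · (kg⁻¹·m⁻²·s³·A²) · (kg·s⁻²·A⁻¹) · (s²·A²) = kg²·m²·s⁻⁵·A⁻¹.

kg²·m²·s⁻⁵·A⁻¹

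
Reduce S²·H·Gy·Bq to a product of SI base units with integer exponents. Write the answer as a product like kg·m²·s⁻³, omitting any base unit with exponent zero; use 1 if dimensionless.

kg⁻¹·s·A²

S = 1/Ω (conductance is reciprocal resistance),
    = kg⁻¹·m⁻²·s³·A².
So S² = kg⁻²·m⁻⁴·s⁶·A⁴.
H = Wb/A (inductance = flux per current),
    = kg·m²·s⁻²·A⁻².
Gy = J/kg (absorbed dose = energy per mass),
    = m²·s⁻².
Bq = 1/s = s⁻¹ (activity is decays per second).
Combining: S²·H·Gy·Bq = (kg⁻²·m⁻⁴·s⁶·A⁴) · (kg·m²·s⁻²·A⁻²) · (m²·s⁻²) · s⁻¹ = kg⁻¹·s·A².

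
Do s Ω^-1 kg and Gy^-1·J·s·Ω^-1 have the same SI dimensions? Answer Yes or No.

Left side:
  Ω = kg·m²·s⁻³·A⁻².
  So Ω⁻¹ = kg⁻¹·m⁻²·s³·A².
  Combining: s·Ω⁻¹·kg = s · (kg⁻¹·m⁻²·s³·A²) · kg = m⁻²·s⁴·A².
Right side:
  Gy = J/kg (absorbed dose = energy per mass),
      = m²·s⁻².
  So Gy⁻¹ = m⁻²·s².
  J = N·m (work = force × distance),
      = kg·m²·s⁻².
  Ω = V/A (resistance = voltage per current),
      = kg·m²·s⁻³·A⁻².
  So Ω⁻¹ = kg⁻¹·m⁻²·s³·A².
  Combining: Gy⁻¹·J·s·Ω⁻¹ = (m⁻²·s²) · (kg·m²·s⁻²) · s · (kg⁻¹·m⁻²·s³·A²) = m⁻²·s⁴·A².
Both reduce to m⁻²·s⁴·A².

Yes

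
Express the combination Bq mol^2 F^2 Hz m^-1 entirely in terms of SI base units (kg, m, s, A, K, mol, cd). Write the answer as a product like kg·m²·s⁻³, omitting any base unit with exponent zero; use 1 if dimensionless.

kg⁻²·m⁻⁵·s⁶·A⁴·mol²

Bq = 1/s = s⁻¹ (activity is decays per second).
F = C/V (capacitance = charge per voltage),
    = A·s/(kg·m²·s⁻³·A⁻¹) (substituting C and V),
    = kg⁻¹·m⁻²·s⁴·A².
So F² = kg⁻²·m⁻⁴·s⁸·A⁴.
Hz = 1/s = s⁻¹ (frequency is cycles per second).
Combining: Bq·mol²·F²·Hz·m⁻¹ = s⁻¹ · mol² · (kg⁻²·m⁻⁴·s⁸·A⁴) · s⁻¹ · m⁻¹ = kg⁻²·m⁻⁵·s⁶·A⁴·mol².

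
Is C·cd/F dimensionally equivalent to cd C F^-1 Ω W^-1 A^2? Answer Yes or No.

Yes

Left side:
  F = C/V (capacitance = charge per voltage),
      = A·s/(kg·m²·s⁻³·A⁻¹) (substituting C and V),
      = kg⁻¹·m⁻²·s⁴·A².
  So F⁻¹ = kg·m²·s⁻⁴·A⁻².
  C = A·s = s·A (charge = current × time).
  Combining: F⁻¹·C·cd = (kg·m²·s⁻⁴·A⁻²) · (s·A) · cd = kg·m²·s⁻³·A⁻¹·cd.
Right side:
  C = A·s = s·A (charge = current × time).
  F = C/V (capacitance = charge per voltage),
      = A·s/(kg·m²·s⁻³·A⁻¹) (substituting C and V),
      = kg⁻¹·m⁻²·s⁴·A².
  So F⁻¹ = kg·m²·s⁻⁴·A⁻².
  Ω = V/A (resistance = voltage per current),
      = kg·m²·s⁻³·A⁻².
  W = J/s (power = energy per time),
      = kg·m²·s⁻³.
  So W⁻¹ = kg⁻¹·m⁻²·s³.
  Combining: cd·C·F⁻¹·Ω·W⁻¹·A² = cd · (s·A) · (kg·m²·s⁻⁴·A⁻²) · (kg·m²·s⁻³·A⁻²) · (kg⁻¹·m⁻²·s³) · A² = kg·m²·s⁻³·A⁻¹·cd.
Both reduce to kg·m²·s⁻³·A⁻¹·cd.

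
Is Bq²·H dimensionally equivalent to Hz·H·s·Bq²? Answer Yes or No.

Yes

Left side:
  Bq = 1/s = s⁻¹ (activity is decays per second).
  So Bq² = s⁻².
  H = Wb/A (inductance = flux per current),
      = kg·m²·s⁻²·A⁻².
  Combining: Bq²·H = s⁻² · (kg·m²·s⁻²·A⁻²) = kg·m²·s⁻⁴·A⁻².
Right side:
  Hz = s⁻¹.
  H = kg·m²·s⁻²·A⁻².
  Bq = s⁻¹.
  So Bq² = s⁻².
  Combining: Hz·H·s·Bq² = s⁻¹ · (kg·m²·s⁻²·A⁻²) · s · s⁻² = kg·m²·s⁻⁴·A⁻².
Both reduce to kg·m²·s⁻⁴·A⁻².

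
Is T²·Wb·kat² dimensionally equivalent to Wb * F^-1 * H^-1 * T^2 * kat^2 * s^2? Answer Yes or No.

Yes

Left side:
  T = kg·s⁻²·A⁻¹.
  So T² = kg²·s⁻⁴·A⁻².
  Wb = kg·m²·s⁻²·A⁻¹.
  kat = s⁻¹·mol.
  So kat² = s⁻²·mol².
  Combining: T²·Wb·kat² = (kg²·s⁻⁴·A⁻²) · (kg·m²·s⁻²·A⁻¹) · (s⁻²·mol²) = kg³·m²·s⁻⁸·A⁻³·mol².
Right side:
  Wb = kg·m²·s⁻²·A⁻¹.
  F = kg⁻¹·m⁻²·s⁴·A².
  So F⁻¹ = kg·m²·s⁻⁴·A⁻².
  H = kg·m²·s⁻²·A⁻².
  So H⁻¹ = kg⁻¹·m⁻²·s²·A².
  T = kg·s⁻²·A⁻¹.
  So T² = kg²·s⁻⁴·A⁻².
  kat = s⁻¹·mol.
  So kat² = s⁻²·mol².
  Combining: Wb·F⁻¹·H⁻¹·T²·kat²·s² = (kg·m²·s⁻²·A⁻¹) · (kg·m²·s⁻⁴·A⁻²) · (kg⁻¹·m⁻²·s²·A²) · (kg²·s⁻⁴·A⁻²) · (s⁻²·mol²) · s² = kg³·m²·s⁻⁸·A⁻³·mol².
Both reduce to kg³·m²·s⁻⁸·A⁻³·mol².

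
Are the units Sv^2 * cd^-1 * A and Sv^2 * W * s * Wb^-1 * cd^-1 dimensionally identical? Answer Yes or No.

Yes

Left side:
  Sv = m²·s⁻².
  So Sv² = m⁴·s⁻⁴.
  Combining: Sv²·cd⁻¹·A = (m⁴·s⁻⁴) · cd⁻¹ · A = m⁴·s⁻⁴·A·cd⁻¹.
Right side:
  Sv = J/kg (equivalent dose = energy per mass),
      = m²·s⁻².
  So Sv² = m⁴·s⁻⁴.
  W = J/s (power = energy per time),
      = kg·m²·s⁻³.
  Wb = V·s (flux: a volt is a weber per second),
      = kg·m²·s⁻²·A⁻¹.
  So Wb⁻¹ = kg⁻¹·m⁻²·s²·A.
  Combining: Sv²·W·s·Wb⁻¹·cd⁻¹ = (m⁴·s⁻⁴) · (kg·m²·s⁻³) · s · (kg⁻¹·m⁻²·s²·A) · cd⁻¹ = m⁴·s⁻⁴·A·cd⁻¹.
Both reduce to m⁴·s⁻⁴·A·cd⁻¹.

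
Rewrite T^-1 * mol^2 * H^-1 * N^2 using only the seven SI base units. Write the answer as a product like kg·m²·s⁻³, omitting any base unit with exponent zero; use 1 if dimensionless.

A³·mol²

T = kg·s⁻²·A⁻¹.
So T⁻¹ = kg⁻¹·s²·A.
H = kg·m²·s⁻²·A⁻².
So H⁻¹ = kg⁻¹·m⁻²·s²·A².
N = kg·m·s⁻².
So N² = kg²·m²·s⁻⁴.
Combining: T⁻¹·mol²·H⁻¹·N² = (kg⁻¹·s²·A) · mol² · (kg⁻¹·m⁻²·s²·A²) · (kg²·m²·s⁻⁴) = A³·mol².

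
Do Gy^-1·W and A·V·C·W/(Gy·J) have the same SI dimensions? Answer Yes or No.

No

Left side:
  Gy = m²·s⁻².
  So Gy⁻¹ = m⁻²·s².
  W = kg·m²·s⁻³.
  Combining: Gy⁻¹·W = (m⁻²·s²) · (kg·m²·s⁻³) = kg·s⁻¹.
Right side:
  Gy = J/kg (absorbed dose = energy per mass),
      = m²·s⁻².
  So Gy⁻¹ = m⁻²·s².
  V = W/A (potential = power per current),
      = kg·m²·s⁻³·A⁻¹.
  J = N·m (work = force × distance),
      = kg·m²·s⁻².
  So J⁻¹ = kg⁻¹·m⁻²·s².
  C = A·s = s·A (charge = current × time).
  W = J/s (power = energy per time),
      = kg·m²·s⁻³.
  Combining: A·Gy⁻¹·V·J⁻¹·C·W = A · (m⁻²·s²) · (kg·m²·s⁻³·A⁻¹) · (kg⁻¹·m⁻²·s²) · (s·A) · (kg·m²·s⁻³) = kg·s⁻¹·A.
Left is kg·s⁻¹; right is kg·s⁻¹·A — different.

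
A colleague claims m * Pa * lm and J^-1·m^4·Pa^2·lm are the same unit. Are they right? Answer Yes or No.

Yes

Left side:
  Pa = N/m² (pressure = force per area),
      = kg·m⁻¹·s⁻².
  lm = cd·sr = cd (luminous flux; sr is dimensionless).
  Combining: m·Pa·lm = m · (kg·m⁻¹·s⁻²) · cd = kg·s⁻²·cd.
Right side:
  J = N·m (work = force × distance),
      = kg·m²·s⁻².
  So J⁻¹ = kg⁻¹·m⁻²·s².
  Pa = N/m² (pressure = force per area),
      = kg·m⁻¹·s⁻².
  So Pa² = kg²·m⁻²·s⁻⁴.
  lm = cd·sr = cd (luminous flux; sr is dimensionless).
  Combining: J⁻¹·m⁴·Pa²·lm = (kg⁻¹·m⁻²·s²) · m⁴ · (kg²·m⁻²·s⁻⁴) · cd = kg·s⁻²·cd.
Both reduce to kg·s⁻²·cd.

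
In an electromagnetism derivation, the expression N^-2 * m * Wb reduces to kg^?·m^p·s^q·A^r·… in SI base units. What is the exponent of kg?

N = kg·m/s² = kg·m·s⁻² (force = mass × acceleration).
So N⁻² = kg⁻²·m⁻²·s⁴.
Wb = V·s (flux: a volt is a weber per second),
    = kg·m²·s⁻²·A⁻¹.
Combining: N⁻²·m·Wb = (kg⁻²·m⁻²·s⁴) · m · (kg·m²·s⁻²·A⁻¹) = kg⁻¹·m·s²·A⁻¹.
The exponent of kg is -1.

-1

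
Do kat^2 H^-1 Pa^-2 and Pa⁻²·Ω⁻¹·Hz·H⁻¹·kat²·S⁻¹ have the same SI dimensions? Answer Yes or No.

No

Left side:
  kat = mol/s = s⁻¹·mol (catalytic activity).
  So kat² = s⁻²·mol².
  H = Wb/A (inductance = flux per current),
      = kg·m²·s⁻²·A⁻².
  So H⁻¹ = kg⁻¹·m⁻²·s²·A².
  Pa = N/m² (pressure = force per area),
      = kg·m⁻¹·s⁻².
  So Pa⁻² = kg⁻²·m²·s⁴.
  Combining: kat²·H⁻¹·Pa⁻² = (s⁻²·mol²) · (kg⁻¹·m⁻²·s²·A²) · (kg⁻²·m²·s⁴) = kg⁻³·s⁴·A²·mol².
Right side:
  Pa = N/m² (pressure = force per area),
      = kg·m⁻¹·s⁻².
  So Pa⁻² = kg⁻²·m²·s⁴.
  Ω = V/A (resistance = voltage per current),
      = kg·m²·s⁻³·A⁻².
  So Ω⁻¹ = kg⁻¹·m⁻²·s³·A².
  Hz = 1/s = s⁻¹ (frequency is cycles per second).
  H = Wb/A (inductance = flux per current),
      = kg·m²·s⁻²·A⁻².
  So H⁻¹ = kg⁻¹·m⁻²·s²·A².
  kat = mol/s = s⁻¹·mol (catalytic activity).
  So kat² = s⁻²·mol².
  S = 1/Ω (conductance is reciprocal resistance),
      = kg⁻¹·m⁻²·s³·A².
  So S⁻¹ = kg·m²·s⁻³·A⁻².
  Combining: Pa⁻²·Ω⁻¹·Hz·H⁻¹·kat²·S⁻¹ = (kg⁻²·m²·s⁴) · (kg⁻¹·m⁻²·s³·A²) · s⁻¹ · (kg⁻¹·m⁻²·s²·A²) · (s⁻²·mol²) · (kg·m²·s⁻³·A⁻²) = kg⁻³·s³·A²·mol².
Left is kg⁻³·s⁴·A²·mol²; right is kg⁻³·s³·A²·mol² — different.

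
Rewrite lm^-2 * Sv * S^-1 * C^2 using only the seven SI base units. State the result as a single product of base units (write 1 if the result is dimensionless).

kg·m⁴·s⁻³·cd⁻²

lm = cd·sr = cd (luminous flux; sr is dimensionless).
So lm⁻² = cd⁻².
Sv = J/kg (equivalent dose = energy per mass),
    = m²·s⁻².
S = 1/Ω (conductance is reciprocal resistance),
    = kg⁻¹·m⁻²·s³·A².
So S⁻¹ = kg·m²·s⁻³·A⁻².
C = A·s = s·A (charge = current × time).
So C² = s²·A².
Combining: lm⁻²·Sv·S⁻¹·C² = cd⁻² · (m²·s⁻²) · (kg·m²·s⁻³·A⁻²) · (s²·A²) = kg·m⁴·s⁻³·cd⁻².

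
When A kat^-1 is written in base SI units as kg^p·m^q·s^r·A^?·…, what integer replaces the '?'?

1

kat = s⁻¹·mol.
So kat⁻¹ = s·mol⁻¹.
Combining: A·kat⁻¹ = A · (s·mol⁻¹) = s·A·mol⁻¹.
The exponent of A is 1.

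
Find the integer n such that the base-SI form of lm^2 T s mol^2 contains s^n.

lm = cd·sr = cd (luminous flux; sr is dimensionless).
So lm² = cd².
T = Wb/m² (flux density = flux per area),
    = kg·s⁻²·A⁻¹.
Combining: lm²·T·s·mol² = cd² · (kg·s⁻²·A⁻¹) · s · mol² = kg·s⁻¹·A⁻¹·mol²·cd².
The exponent of s is -1.

-1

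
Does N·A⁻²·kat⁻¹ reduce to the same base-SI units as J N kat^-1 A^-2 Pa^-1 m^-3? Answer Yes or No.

Yes

Left side:
  N = kg·m·s⁻².
  kat = s⁻¹·mol.
  So kat⁻¹ = s·mol⁻¹.
  Combining: N·A⁻²·kat⁻¹ = (kg·m·s⁻²) · A⁻² · (s·mol⁻¹) = kg·m·s⁻¹·A⁻²·mol⁻¹.
Right side:
  J = kg·m²·s⁻².
  N = kg·m·s⁻².
  kat = s⁻¹·mol.
  So kat⁻¹ = s·mol⁻¹.
  Pa = kg·m⁻¹·s⁻².
  So Pa⁻¹ = kg⁻¹·m·s².
  Combining: J·N·kat⁻¹·A⁻²·Pa⁻¹·m⁻³ = (kg·m²·s⁻²) · (kg·m·s⁻²) · (s·mol⁻¹) · A⁻² · (kg⁻¹·m·s²) · m⁻³ = kg·m·s⁻¹·A⁻²·mol⁻¹.
Both reduce to kg·m·s⁻¹·A⁻²·mol⁻¹.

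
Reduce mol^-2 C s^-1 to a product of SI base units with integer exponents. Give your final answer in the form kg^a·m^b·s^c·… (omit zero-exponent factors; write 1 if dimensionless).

A·mol⁻²

C = s·A.
Combining: mol⁻²·C·s⁻¹ = mol⁻² · (s·A) · s⁻¹ = A·mol⁻².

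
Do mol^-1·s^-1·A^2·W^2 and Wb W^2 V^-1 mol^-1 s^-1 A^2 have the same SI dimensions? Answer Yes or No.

No

Left side:
  W = J/s (power = energy per time),
      = kg·m²·s⁻³.
  So W² = kg²·m⁴·s⁻⁶.
  Combining: mol⁻¹·s⁻¹·A²·W² = mol⁻¹ · s⁻¹ · A² · (kg²·m⁴·s⁻⁶) = kg²·m⁴·s⁻⁷·A²·mol⁻¹.
Right side:
  Wb = V·s (flux: a volt is a weber per second),
      = kg·m²·s⁻²·A⁻¹.
  W = J/s (power = energy per time),
      = kg·m²·s⁻³.
  So W² = kg²·m⁴·s⁻⁶.
  V = W/A (potential = power per current),
      = kg·m²·s⁻³·A⁻¹.
  So V⁻¹ = kg⁻¹·m⁻²·s³·A.
  Combining: Wb·W²·V⁻¹·mol⁻¹·s⁻¹·A² = (kg·m²·s⁻²·A⁻¹) · (kg²·m⁴·s⁻⁶) · (kg⁻¹·m⁻²·s³·A) · mol⁻¹ · s⁻¹ · A² = kg²·m⁴·s⁻⁶·A²·mol⁻¹.
Left is kg²·m⁴·s⁻⁷·A²·mol⁻¹; right is kg²·m⁴·s⁻⁶·A²·mol⁻¹ — different.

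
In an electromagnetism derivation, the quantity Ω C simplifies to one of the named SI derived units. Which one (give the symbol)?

Ω = V/A (resistance = voltage per current),
    = kg·m²·s⁻³·A⁻².
C = A·s = s·A (charge = current × time).
Combining: Ω·C = (kg·m²·s⁻³·A⁻²) · (s·A) = kg·m²·s⁻²·A⁻¹.
kg·m²·s⁻²·A⁻¹ is the base-SI form of the weber.

Wb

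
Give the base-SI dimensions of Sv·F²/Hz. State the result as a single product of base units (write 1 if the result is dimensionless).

kg⁻²·m⁻²·s⁷·A⁴

Hz = 1/s = s⁻¹ (frequency is cycles per second).
So Hz⁻¹ = s.
Sv = J/kg (equivalent dose = energy per mass),
    = m²·s⁻².
F = C/V (capacitance = charge per voltage),
    = A·s/(kg·m²·s⁻³·A⁻¹) (substituting C and V),
    = kg⁻¹·m⁻²·s⁴·A².
So F² = kg⁻²·m⁻⁴·s⁸·A⁴.
Combining: Hz⁻¹·Sv·F² = s · (m²·s⁻²) · (kg⁻²·m⁻⁴·s⁸·A⁴) = kg⁻²·m⁻²·s⁷·A⁴.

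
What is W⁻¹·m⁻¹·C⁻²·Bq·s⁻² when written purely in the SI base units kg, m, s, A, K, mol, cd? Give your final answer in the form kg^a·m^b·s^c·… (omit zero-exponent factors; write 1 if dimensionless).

W = kg·m²·s⁻³.
So W⁻¹ = kg⁻¹·m⁻²·s³.
C = s·A.
So C⁻² = s⁻²·A⁻².
Bq = s⁻¹.
Combining: W⁻¹·m⁻¹·C⁻²·Bq·s⁻² = (kg⁻¹·m⁻²·s³) · m⁻¹ · (s⁻²·A⁻²) · s⁻¹ · s⁻² = kg⁻¹·m⁻³·s⁻²·A⁻².

kg⁻¹·m⁻³·s⁻²·A⁻²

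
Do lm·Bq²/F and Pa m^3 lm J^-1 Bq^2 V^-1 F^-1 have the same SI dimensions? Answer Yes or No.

Left side:
  lm = cd.
  F = kg⁻¹·m⁻²·s⁴·A².
  So F⁻¹ = kg·m²·s⁻⁴·A⁻².
  Bq = s⁻¹.
  So Bq² = s⁻².
  Combining: lm·F⁻¹·Bq² = cd · (kg·m²·s⁻⁴·A⁻²) · s⁻² = kg·m²·s⁻⁶·A⁻²·cd.
Right side:
  Pa = kg·m⁻¹·s⁻².
  lm = cd.
  J = kg·m²·s⁻².
  So J⁻¹ = kg⁻¹·m⁻²·s².
  Bq = s⁻¹.
  So Bq² = s⁻².
  V = kg·m²·s⁻³·A⁻¹.
  So V⁻¹ = kg⁻¹·m⁻²·s³·A.
  F = kg⁻¹·m⁻²·s⁴·A².
  So F⁻¹ = kg·m²·s⁻⁴·A⁻².
  Combining: Pa·m³·lm·J⁻¹·Bq²·V⁻¹·F⁻¹ = (kg·m⁻¹·s⁻²) · m³ · cd · (kg⁻¹·m⁻²·s²) · s⁻² · (kg⁻¹·m⁻²·s³·A) · (kg·m²·s⁻⁴·A⁻²) = s⁻³·A⁻¹·cd.
Left is kg·m²·s⁻⁶·A⁻²·cd; right is s⁻³·A⁻¹·cd — different.

No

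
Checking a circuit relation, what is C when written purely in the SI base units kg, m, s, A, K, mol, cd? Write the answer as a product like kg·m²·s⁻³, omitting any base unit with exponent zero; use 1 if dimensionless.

s·A

C = A·s = s·A (charge = current × time).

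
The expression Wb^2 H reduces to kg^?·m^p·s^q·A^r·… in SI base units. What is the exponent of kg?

3

Wb = V·s (flux: a volt is a weber per second),
    = kg·m²·s⁻²·A⁻¹.
So Wb² = kg²·m⁴·s⁻⁴·A⁻².
H = Wb/A (inductance = flux per current),
    = kg·m²·s⁻²·A⁻².
Combining: Wb²·H = (kg²·m⁴·s⁻⁴·A⁻²) · (kg·m²·s⁻²·A⁻²) = kg³·m⁶·s⁻⁶·A⁻⁴.
The exponent of kg is 3.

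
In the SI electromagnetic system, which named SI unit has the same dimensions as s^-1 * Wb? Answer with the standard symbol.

Wb = V·s (flux: a volt is a weber per second),
    = kg·m²·s⁻²·A⁻¹.
Combining: s⁻¹·Wb = s⁻¹ · (kg·m²·s⁻²·A⁻¹) = kg·m²·s⁻³·A⁻¹.
kg·m²·s⁻³·A⁻¹ is the base-SI form of the volt.

V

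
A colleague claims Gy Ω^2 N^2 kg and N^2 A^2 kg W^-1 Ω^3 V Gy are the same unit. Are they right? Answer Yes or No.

Left side:
  Gy = m²·s⁻².
  Ω = kg·m²·s⁻³·A⁻².
  So Ω² = kg²·m⁴·s⁻⁶·A⁻⁴.
  N = kg·m·s⁻².
  So N² = kg²·m²·s⁻⁴.
  Combining: Gy·Ω²·N²·kg = (m²·s⁻²) · (kg²·m⁴·s⁻⁶·A⁻⁴) · (kg²·m²·s⁻⁴) · kg = kg⁵·m⁸·s⁻¹²·A⁻⁴.
Right side:
  N = kg·m/s² = kg·m·s⁻² (force = mass × acceleration).
  So N² = kg²·m²·s⁻⁴.
  W = J/s (power = energy per time),
      = kg·m²·s⁻³.
  So W⁻¹ = kg⁻¹·m⁻²·s³.
  Ω = V/A (resistance = voltage per current),
      = kg·m²·s⁻³·A⁻².
  So Ω³ = kg³·m⁶·s⁻⁹·A⁻⁶.
  V = W/A (potential = power per current),
      = kg·m²·s⁻³·A⁻¹.
  Gy = J/kg (absorbed dose = energy per mass),
      = m²·s⁻².
  Combining: N²·A²·kg·W⁻¹·Ω³·V·Gy = (kg²·m²·s⁻⁴) · A² · kg · (kg⁻¹·m⁻²·s³) · (kg³·m⁶·s⁻⁹·A⁻⁶) · (kg·m²·s⁻³·A⁻¹) · (m²·s⁻²) = kg⁶·m¹⁰·s⁻¹⁵·A⁻⁵.
Left is kg⁵·m⁸·s⁻¹²·A⁻⁴; right is kg⁶·m¹⁰·s⁻¹⁵·A⁻⁵ — different.

No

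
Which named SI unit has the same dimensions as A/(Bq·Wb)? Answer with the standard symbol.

S

Bq = 1/s = s⁻¹ (activity is decays per second).
So Bq⁻¹ = s.
Wb = V·s (flux: a volt is a weber per second),
    = kg·m²·s⁻²·A⁻¹.
So Wb⁻¹ = kg⁻¹·m⁻²·s²·A.
Combining: A·Bq⁻¹·Wb⁻¹ = A · s · (kg⁻¹·m⁻²·s²·A) = kg⁻¹·m⁻²·s³·A².
kg⁻¹·m⁻²·s³·A² is the base-SI form of the siemens.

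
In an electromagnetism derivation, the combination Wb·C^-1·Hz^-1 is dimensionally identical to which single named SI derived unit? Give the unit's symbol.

Wb = V·s (flux: a volt is a weber per second),
    = kg·m²·s⁻²·A⁻¹.
C = A·s = s·A (charge = current × time).
So C⁻¹ = s⁻¹·A⁻¹.
Hz = 1/s = s⁻¹ (frequency is cycles per second).
So Hz⁻¹ = s.
Combining: Wb·C⁻¹·Hz⁻¹ = (kg·m²·s⁻²·A⁻¹) · (s⁻¹·A⁻¹) · s = kg·m²·s⁻²·A⁻².
kg·m²·s⁻²·A⁻² is the base-SI form of the henry.

H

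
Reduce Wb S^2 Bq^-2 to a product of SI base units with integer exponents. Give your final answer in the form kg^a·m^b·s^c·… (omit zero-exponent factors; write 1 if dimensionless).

Wb = V·s (flux: a volt is a weber per second),
    = kg·m²·s⁻²·A⁻¹.
S = 1/Ω (conductance is reciprocal resistance),
    = kg⁻¹·m⁻²·s³·A².
So S² = kg⁻²·m⁻⁴·s⁶·A⁴.
Bq = 1/s = s⁻¹ (activity is decays per second).
So Bq⁻² = s².
Combining: Wb·S²·Bq⁻² = (kg·m²·s⁻²·A⁻¹) · (kg⁻²·m⁻⁴·s⁶·A⁴) · s² = kg⁻¹·m⁻²·s⁶·A³.

kg⁻¹·m⁻²·s⁶·A³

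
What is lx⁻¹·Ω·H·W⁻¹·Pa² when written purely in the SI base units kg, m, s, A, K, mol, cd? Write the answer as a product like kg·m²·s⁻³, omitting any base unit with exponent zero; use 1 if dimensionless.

kg³·m²·s⁻⁶·A⁻⁴·cd⁻¹

lx = lm/m² (illuminance = luminous flux per area),
    = m⁻²·cd.
So lx⁻¹ = m²·cd⁻¹.
Ω = V/A (resistance = voltage per current),
    = kg·m²·s⁻³·A⁻².
H = Wb/A (inductance = flux per current),
    = kg·m²·s⁻²·A⁻².
W = J/s (power = energy per time),
    = kg·m²·s⁻³.
So W⁻¹ = kg⁻¹·m⁻²·s³.
Pa = N/m² (pressure = force per area),
    = kg·m⁻¹·s⁻².
So Pa² = kg²·m⁻²·s⁻⁴.
Combining: lx⁻¹·Ω·H·W⁻¹·Pa² = (m²·cd⁻¹) · (kg·m²·s⁻³·A⁻²) · (kg·m²·s⁻²·A⁻²) · (kg⁻¹·m⁻²·s³) · (kg²·m⁻²·s⁻⁴) = kg³·m²·s⁻⁶·A⁻⁴·cd⁻¹.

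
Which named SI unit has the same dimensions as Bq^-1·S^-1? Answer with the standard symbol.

H

Bq = s⁻¹.
So Bq⁻¹ = s.
S = kg⁻¹·m⁻²·s³·A².
So S⁻¹ = kg·m²·s⁻³·A⁻².
Combining: Bq⁻¹·S⁻¹ = s · (kg·m²·s⁻³·A⁻²) = kg·m²·s⁻²·A⁻².
kg·m²·s⁻²·A⁻² is the base-SI form of the henry.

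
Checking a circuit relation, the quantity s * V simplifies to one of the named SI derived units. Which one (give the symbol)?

Wb

V = W/A (potential = power per current),
    = kg·m²·s⁻³·A⁻¹.
Combining: s·V = s · (kg·m²·s⁻³·A⁻¹) = kg·m²·s⁻²·A⁻¹.
kg·m²·s⁻²·A⁻¹ is the base-SI form of the weber.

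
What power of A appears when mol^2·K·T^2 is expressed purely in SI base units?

T = Wb/m² (flux density = flux per area),
    = kg·s⁻²·A⁻¹.
So T² = kg²·s⁻⁴·A⁻².
Combining: mol²·K·T² = mol² · K · (kg²·s⁻⁴·A⁻²) = kg²·s⁻⁴·A⁻²·K·mol².
The exponent of A is -2.

-2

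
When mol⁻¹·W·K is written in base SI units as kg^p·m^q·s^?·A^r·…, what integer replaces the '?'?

-3

W = J/s (power = energy per time),
    = kg·m²·s⁻³.
Combining: mol⁻¹·W·K = mol⁻¹ · (kg·m²·s⁻³) · K = kg·m²·s⁻³·K·mol⁻¹.
The exponent of s is -3.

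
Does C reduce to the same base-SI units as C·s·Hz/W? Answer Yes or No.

No

Left side:
  C = s·A.
Right side:
  C = s·A.
  W = kg·m²·s⁻³.
  So W⁻¹ = kg⁻¹·m⁻²·s³.
  Hz = s⁻¹.
  Combining: C·W⁻¹·s·Hz = (s·A) · (kg⁻¹·m⁻²·s³) · s · s⁻¹ = kg⁻¹·m⁻²·s⁴·A.
Left is s·A; right is kg⁻¹·m⁻²·s⁴·A — different.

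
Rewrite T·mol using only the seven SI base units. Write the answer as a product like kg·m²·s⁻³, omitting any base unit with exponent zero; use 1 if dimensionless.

kg·s⁻²·A⁻¹·mol

T = kg·s⁻²·A⁻¹.
Combining: T·mol = (kg·s⁻²·A⁻¹) · mol = kg·s⁻²·A⁻¹·mol.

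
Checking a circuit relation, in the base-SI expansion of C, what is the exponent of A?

C = s·A.
The exponent of A is 1.

1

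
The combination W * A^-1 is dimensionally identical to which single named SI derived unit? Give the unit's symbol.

W = J/s (power = energy per time),
    = kg·m²·s⁻³.
Combining: W·A⁻¹ = (kg·m²·s⁻³) · A⁻¹ = kg·m²·s⁻³·A⁻¹.
kg·m²·s⁻³·A⁻¹ is the base-SI form of the volt.

V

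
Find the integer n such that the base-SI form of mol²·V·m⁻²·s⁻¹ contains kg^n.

1

V = kg·m²·s⁻³·A⁻¹.
Combining: mol²·V·m⁻²·s⁻¹ = mol² · (kg·m²·s⁻³·A⁻¹) · m⁻² · s⁻¹ = kg·s⁻⁴·A⁻¹·mol².
The exponent of kg is 1.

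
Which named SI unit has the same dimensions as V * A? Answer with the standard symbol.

V = kg·m²·s⁻³·A⁻¹.
Combining: V·A = (kg·m²·s⁻³·A⁻¹) · A = kg·m²·s⁻³.
kg·m²·s⁻³ is the base-SI form of the watt.

W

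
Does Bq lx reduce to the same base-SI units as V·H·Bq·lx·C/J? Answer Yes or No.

No

Left side:
  Bq = 1/s = s⁻¹ (activity is decays per second).
  lx = lm/m² (illuminance = luminous flux per area),
      = m⁻²·cd.
  Combining: Bq·lx = s⁻¹ · (m⁻²·cd) = m⁻²·s⁻¹·cd.
Right side:
  V = kg·m²·s⁻³·A⁻¹.
  H = kg·m²·s⁻²·A⁻².
  Bq = s⁻¹.
  lx = m⁻²·cd.
  J = kg·m²·s⁻².
  So J⁻¹ = kg⁻¹·m⁻²·s².
  C = s·A.
  Combining: V·H·Bq·lx·J⁻¹·C = (kg·m²·s⁻³·A⁻¹) · (kg·m²·s⁻²·A⁻²) · s⁻¹ · (m⁻²·cd) · (kg⁻¹·m⁻²·s²) · (s·A) = kg·s⁻³·A⁻²·cd.
Left is m⁻²·s⁻¹·cd; right is kg·s⁻³·A⁻²·cd — different.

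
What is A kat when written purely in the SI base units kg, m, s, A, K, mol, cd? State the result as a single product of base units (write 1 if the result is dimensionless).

s⁻¹·A·mol

kat = s⁻¹·mol.
Combining: A·kat = A · (s⁻¹·mol) = s⁻¹·A·mol.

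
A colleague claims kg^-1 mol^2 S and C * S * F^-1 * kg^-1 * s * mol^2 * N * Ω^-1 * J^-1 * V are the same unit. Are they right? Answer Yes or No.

Left side:
  S = 1/Ω (conductance is reciprocal resistance),
      = kg⁻¹·m⁻²·s³·A².
  Combining: kg⁻¹·mol²·S = kg⁻¹ · mol² · (kg⁻¹·m⁻²·s³·A²) = kg⁻²·m⁻²·s³·A²·mol².
Right side:
  C = A·s = s·A (charge = current × time).
  S = 1/Ω (conductance is reciprocal resistance),
      = kg⁻¹·m⁻²·s³·A².
  F = C/V (capacitance = charge per voltage),
      = A·s/(kg·m²·s⁻³·A⁻¹) (substituting C and V),
      = kg⁻¹·m⁻²·s⁴·A².
  So F⁻¹ = kg·m²·s⁻⁴·A⁻².
  N = kg·m/s² = kg·m·s⁻² (force = mass × acceleration).
  Ω = V/A (resistance = voltage per current),
      = kg·m²·s⁻³·A⁻².
  So Ω⁻¹ = kg⁻¹·m⁻²·s³·A².
  J = N·m (work = force × distance),
      = kg·m²·s⁻².
  So J⁻¹ = kg⁻¹·m⁻²·s².
  V = W/A (potential = power per current),
      = kg·m²·s⁻³·A⁻¹.
  Combining: C·S·F⁻¹·kg⁻¹·s·mol²·N·Ω⁻¹·J⁻¹·V = (s·A) · (kg⁻¹·m⁻²·s³·A²) · (kg·m²·s⁻⁴·A⁻²) · kg⁻¹ · s · mol² · (kg·m·s⁻²) · (kg⁻¹·m⁻²·s³·A²) · (kg⁻¹·m⁻²·s²) · (kg·m²·s⁻³·A⁻¹) = kg⁻¹·m⁻¹·s·A²·mol².
Left is kg⁻²·m⁻²·s³·A²·mol²; right is kg⁻¹·m⁻¹·s·A²·mol² — different.

No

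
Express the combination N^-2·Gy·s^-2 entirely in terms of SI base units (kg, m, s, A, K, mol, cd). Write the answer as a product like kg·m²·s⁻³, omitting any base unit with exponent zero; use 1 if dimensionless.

kg⁻²

N = kg·m·s⁻².
So N⁻² = kg⁻²·m⁻²·s⁴.
Gy = m²·s⁻².
Combining: N⁻²·Gy·s⁻² = (kg⁻²·m⁻²·s⁴) · (m²·s⁻²) · s⁻² = kg⁻².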